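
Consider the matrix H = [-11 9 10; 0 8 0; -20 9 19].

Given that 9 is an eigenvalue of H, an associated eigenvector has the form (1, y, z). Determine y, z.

0, 2

We need (H - 9I)v = 0.
H - 9I = [[-20, 9, 10], [0, -1, 0], [-20, 9, 10]].
Row 1: (-20)·1 + (9)·y + (10)·z = 0
Row 2: (0)·1 + (-1)·y + (0)·z = 0
Row 3: (-20)·1 + (9)·y + (10)·z = 0
Solving gives y = 0, z = 2.
Check: H·(1, 0, 2) = (9, 0, 18) = 9·(1, 0, 2).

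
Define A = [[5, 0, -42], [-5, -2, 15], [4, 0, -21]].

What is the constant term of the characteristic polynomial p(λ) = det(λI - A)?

p(0) = det(0·I − A) = det(−A) = (−1)^3·det(A).
det(A) = -126, so p(0) = 126.

126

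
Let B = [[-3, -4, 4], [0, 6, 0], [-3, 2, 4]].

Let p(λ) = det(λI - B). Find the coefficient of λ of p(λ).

6

p(λ) = λ^3 - 7λ^2 + 6λ.
The coefficient of λ is 6.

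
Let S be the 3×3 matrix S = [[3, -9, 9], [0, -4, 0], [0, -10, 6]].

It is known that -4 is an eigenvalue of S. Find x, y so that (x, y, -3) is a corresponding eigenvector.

We need (S + 4I)v = 0.
S + 4I = [[7, -9, 9], [0, 0, 0], [0, -10, 10]].
Row 1: (7)·x + (-9)·y + (9)·-3 = 0
Row 2: (0)·x + (0)·y + (0)·-3 = 0
Row 3: (0)·x + (-10)·y + (10)·-3 = 0
Solving gives x = 0, y = -3.
Check: S·(0, -3, -3) = (0, 12, 12) = -4·(0, -3, -3).

0, -3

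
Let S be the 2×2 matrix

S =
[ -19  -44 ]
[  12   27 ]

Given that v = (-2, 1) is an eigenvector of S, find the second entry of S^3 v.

First find the eigenvalue: Sv = (-6, 3) = 3·(-2, 1), so λ = 3.
Then S^3 v = λ^3·v = 3^3·(-2, 1) = 27·(-2, 1) = (-54, 27).

27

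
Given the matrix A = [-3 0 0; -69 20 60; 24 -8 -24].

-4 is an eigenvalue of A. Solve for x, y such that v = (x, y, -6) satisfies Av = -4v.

We need (A + 4I)v = 0.
A + 4I = [[1, 0, 0], [-69, 24, 60], [24, -8, -20]].
Row 1: (1)·x + (0)·y + (0)·-6 = 0
Row 2: (-69)·x + (24)·y + (60)·-6 = 0
Row 3: (24)·x + (-8)·y + (-20)·-6 = 0
Solving gives x = 0, y = 15.
Check: A·(0, 15, -6) = (0, -60, 24) = -4·(0, 15, -6).

0, 15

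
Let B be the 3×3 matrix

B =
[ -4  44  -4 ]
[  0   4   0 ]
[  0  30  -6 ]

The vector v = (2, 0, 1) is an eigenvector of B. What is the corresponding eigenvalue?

Compute Bv: B·(2, 0, 1) = (-12, 0, -6).
Since Bv = λv, compare component 1: -12 = λ·2, so λ = -6.

-6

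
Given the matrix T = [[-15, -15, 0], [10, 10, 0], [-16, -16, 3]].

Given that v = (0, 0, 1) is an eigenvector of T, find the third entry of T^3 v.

First find the eigenvalue: Tv = (0, 0, 3) = 3·(0, 0, 1), so λ = 3.
Then T^3 v = λ^3·v = 3^3·(0, 0, 1) = 27·(0, 0, 1) = (0, 0, 27).

27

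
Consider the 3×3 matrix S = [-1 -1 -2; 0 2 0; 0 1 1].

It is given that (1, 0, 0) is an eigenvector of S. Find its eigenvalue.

-1

Compute Sv: S·(1, 0, 0) = (-1, 0, 0).
Since Sv = λv, compare component 1: -1 = λ·1, so λ = -1.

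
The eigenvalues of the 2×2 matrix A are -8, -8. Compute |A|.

det(A) is the product of the eigenvalues: (-8) · (-8) = 64.

64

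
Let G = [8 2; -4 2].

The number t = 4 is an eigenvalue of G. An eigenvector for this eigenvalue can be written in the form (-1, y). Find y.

We need (G - 4I)v = 0.
G - 4I = [[4, 2], [-4, -2]].
Row 1: (4)·-1 + (2)·y = 0
Row 2: (-4)·-1 + (-2)·y = 0
Solving gives y = 2.
Check: G·(-1, 2) = (-4, 8) = 4·(-1, 2).

2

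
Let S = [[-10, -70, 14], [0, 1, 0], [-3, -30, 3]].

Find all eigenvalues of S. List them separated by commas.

The characteristic polynomial is p(s) = det(sI - S).
Expanding along the first row, p(s) = s^3 + 6s^2 + 5s - 12.
Since p(1) = 0, s = 1 is a root.
Factor out (s - 1): p(s) = (s - 1)·(s^2 + 7s + 12).
The quadratic factors as (s + 4)·(s + 3).
Eigenvalues: -4, -3, 1.

-4, -3, 1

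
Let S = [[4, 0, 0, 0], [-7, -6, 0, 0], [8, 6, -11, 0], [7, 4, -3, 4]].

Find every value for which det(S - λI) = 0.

S is lower triangular, so its eigenvalues are the diagonal entries.
Diagonal: 4, -6, -11, 4.

-11, -6, 4, 4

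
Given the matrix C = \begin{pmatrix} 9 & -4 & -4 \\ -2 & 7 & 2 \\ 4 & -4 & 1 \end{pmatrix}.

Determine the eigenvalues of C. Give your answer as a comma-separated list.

5, 5, 7

Compute the characteristic polynomial p(lambda) = det(lambda·I - C).
Cofactor expansion gives p(lambda) = lambda^3 - 17·lambda^2 + 95·lambda - 175.
Since p(7) = 0, lambda = 7 is a root.
Factor out (lambda - 7): p(lambda) = (lambda - 7)·(lambda^2 - 10·lambda + 25).
The quadratic factor is (lambda - 5)^2.
Eigenvalues: 5, 5, 7.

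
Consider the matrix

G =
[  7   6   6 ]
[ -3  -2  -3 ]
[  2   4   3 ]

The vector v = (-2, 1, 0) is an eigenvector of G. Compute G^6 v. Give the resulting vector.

First find the eigenvalue: Gv = (-8, 4, 0) = 4·(-2, 1, 0), so λ = 4.
Then G^6 v = λ^6·v = 4^6·(-2, 1, 0) = 4096·(-2, 1, 0) = (-8192, 4096, 0).

(-8192, 4096, 0)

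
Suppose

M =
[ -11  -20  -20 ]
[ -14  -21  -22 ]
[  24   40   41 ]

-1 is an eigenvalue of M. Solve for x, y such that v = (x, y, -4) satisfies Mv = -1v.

2, 3

We need (M + 1I)v = 0.
M + 1I = [[-10, -20, -20], [-14, -20, -22], [24, 40, 42]].
Row 1: (-10)·x + (-20)·y + (-20)·-4 = 0
Row 2: (-14)·x + (-20)·y + (-22)·-4 = 0
Row 3: (24)·x + (40)·y + (42)·-4 = 0
Solving gives x = 2, y = 3.
Check: M·(2, 3, -4) = (-2, -3, 4) = -1·(2, 3, -4).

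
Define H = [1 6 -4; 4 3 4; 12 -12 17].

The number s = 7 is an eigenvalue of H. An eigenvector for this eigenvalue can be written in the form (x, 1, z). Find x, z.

We need (H - 7I)v = 0.
H - 7I = [[-6, 6, -4], [4, -4, 4], [12, -12, 10]].
Row 1: (-6)·x + (6)·1 + (-4)·z = 0
Row 2: (4)·x + (-4)·1 + (4)·z = 0
Row 3: (12)·x + (-12)·1 + (10)·z = 0
Solving gives x = 1, z = 0.
Check: H·(1, 1, 0) = (7, 7, 0) = 7·(1, 1, 0).

1, 0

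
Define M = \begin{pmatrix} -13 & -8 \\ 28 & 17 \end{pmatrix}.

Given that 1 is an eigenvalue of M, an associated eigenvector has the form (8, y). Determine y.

We need (M - 1I)v = 0.
M - 1I = [[-14, -8], [28, 16]].
Row 1: (-14)·8 + (-8)·y = 0
Row 2: (28)·8 + (16)·y = 0
Solving gives y = -14.
Check: M·(8, -14) = (8, -14) = 1·(8, -14).

-14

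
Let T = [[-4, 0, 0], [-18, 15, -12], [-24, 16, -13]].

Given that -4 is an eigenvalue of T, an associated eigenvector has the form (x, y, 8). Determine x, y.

We need (T + 4I)v = 0.
T + 4I = [[0, 0, 0], [-18, 19, -12], [-24, 16, -9]].
Row 1: (0)·x + (0)·y + (0)·8 = 0
Row 2: (-18)·x + (19)·y + (-12)·8 = 0
Row 3: (-24)·x + (16)·y + (-9)·8 = 0
Solving gives x = 1, y = 6.
Check: T·(1, 6, 8) = (-4, -24, -32) = -4·(1, 6, 8).

1, 6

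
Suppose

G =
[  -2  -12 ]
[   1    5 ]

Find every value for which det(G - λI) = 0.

det(G - λI) = (-2 - λ)(5 - λ) - (-12)·(1) = λ^2 - 3λ + 2.
This factors as (λ - 1)·(λ - 2) = 0.
Eigenvalues: 1, 2.

1, 2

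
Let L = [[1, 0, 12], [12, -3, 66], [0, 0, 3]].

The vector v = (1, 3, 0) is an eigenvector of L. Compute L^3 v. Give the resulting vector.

(1, 3, 0)

First find the eigenvalue: Lv = (1, 3, 0) = 1·(1, 3, 0), so λ = 1.
Then L^3 v = λ^3·v = 1^3·(1, 3, 0) = 1·(1, 3, 0) = (1, 3, 0).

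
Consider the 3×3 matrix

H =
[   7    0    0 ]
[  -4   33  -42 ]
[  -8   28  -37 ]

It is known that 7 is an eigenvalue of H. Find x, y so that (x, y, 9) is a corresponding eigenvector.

3, 15

We need (H - 7I)v = 0.
H - 7I = [[0, 0, 0], [-4, 26, -42], [-8, 28, -44]].
Row 1: (0)·x + (0)·y + (0)·9 = 0
Row 2: (-4)·x + (26)·y + (-42)·9 = 0
Row 3: (-8)·x + (28)·y + (-44)·9 = 0
Solving gives x = 3, y = 15.
Check: H·(3, 15, 9) = (21, 105, 63) = 7·(3, 15, 9).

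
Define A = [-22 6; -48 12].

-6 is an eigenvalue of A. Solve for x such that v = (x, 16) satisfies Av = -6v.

We need (A + 6I)v = 0.
A + 6I = [[-16, 6], [-48, 18]].
Row 1: (-16)·x + (6)·16 = 0
Row 2: (-48)·x + (18)·16 = 0
Solving gives x = 6.
Check: A·(6, 16) = (-36, -96) = -6·(6, 16).

6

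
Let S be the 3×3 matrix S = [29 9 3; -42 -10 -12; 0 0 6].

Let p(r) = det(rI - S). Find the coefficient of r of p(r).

202

p(r) = r^3 - 25r^2 + 202r - 528.
The coefficient of r is 202.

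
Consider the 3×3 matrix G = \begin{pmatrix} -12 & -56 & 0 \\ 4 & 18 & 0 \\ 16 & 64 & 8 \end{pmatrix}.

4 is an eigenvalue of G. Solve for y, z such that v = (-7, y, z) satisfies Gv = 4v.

2, -4

We need (G - 4I)v = 0.
G - 4I = [[-16, -56, 0], [4, 14, 0], [16, 64, 4]].
Row 1: (-16)·-7 + (-56)·y + (0)·z = 0
Row 2: (4)·-7 + (14)·y + (0)·z = 0
Row 3: (16)·-7 + (64)·y + (4)·z = 0
Solving gives y = 2, z = -4.
Check: G·(-7, 2, -4) = (-28, 8, -16) = 4·(-7, 2, -4).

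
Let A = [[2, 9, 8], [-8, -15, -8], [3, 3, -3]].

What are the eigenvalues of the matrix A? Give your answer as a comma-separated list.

-7, -6, -3

Compute the characteristic polynomial p(r) = det(rI - A).
Cofactor expansion gives p(r) = r^3 + 16r^2 + 81r + 126.
Rational-root test: r = -6 gives p(-6) = 0.
Dividing by (r + 6) leaves r^2 + 10r + 21.
The quadratic factors as (r + 7)·(r + 3).
Eigenvalues: -7, -6, -3.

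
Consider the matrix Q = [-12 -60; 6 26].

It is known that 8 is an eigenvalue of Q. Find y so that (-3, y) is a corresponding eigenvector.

We need (Q - 8I)v = 0.
Q - 8I = [[-20, -60], [6, 18]].
Row 1: (-20)·-3 + (-60)·y = 0
Row 2: (6)·-3 + (18)·y = 0
Solving gives y = 1.
Check: Q·(-3, 1) = (-24, 8) = 8·(-3, 1).

1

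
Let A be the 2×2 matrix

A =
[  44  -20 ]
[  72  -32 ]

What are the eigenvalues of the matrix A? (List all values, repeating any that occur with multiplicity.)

det(A - μI) = (44 - μ)(-32 - μ) - (-20)·(72) = μ^2 - 12μ + 32.
This factors as (μ - 4)·(μ - 8) = 0.
Eigenvalues: 4, 8.

4, 8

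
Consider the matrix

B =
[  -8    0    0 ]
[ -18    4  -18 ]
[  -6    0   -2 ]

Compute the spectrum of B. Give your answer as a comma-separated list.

Set up det(tI - B) = 0.
Expanding the 3×3 determinant: p(t) = t^3 + 6t^2 - 24t - 64.
Rational-root test: t = -2 gives p(-2) = 0.
Factor out (t + 2): p(t) = (t + 2)·(t^2 + 4t - 32).
The quadratic factors as (t + 8)·(t - 4).
Eigenvalues: -8, -2, 4.

-8, -2, 4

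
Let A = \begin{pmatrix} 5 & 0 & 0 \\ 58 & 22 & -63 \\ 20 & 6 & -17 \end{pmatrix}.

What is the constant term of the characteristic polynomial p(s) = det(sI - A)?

-20

p(0) = det(0·I − A) = det(−A) = (−1)^3·det(A).
det(A) = 20, so p(0) = -20.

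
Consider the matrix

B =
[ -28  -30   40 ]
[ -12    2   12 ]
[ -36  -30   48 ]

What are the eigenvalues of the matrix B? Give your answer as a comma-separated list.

Compute the characteristic polynomial p(μ) = det(μI - B).
Cofactor expansion gives p(μ) = μ^3 - 22μ^2 + 136μ - 192.
Rational-root test: μ = 2 gives p(2) = 0.
Dividing by (μ - 2) leaves μ^2 - 20μ + 96.
The quadratic factors as (μ - 8)·(μ - 12).
Eigenvalues: 2, 8, 12.

2, 8, 12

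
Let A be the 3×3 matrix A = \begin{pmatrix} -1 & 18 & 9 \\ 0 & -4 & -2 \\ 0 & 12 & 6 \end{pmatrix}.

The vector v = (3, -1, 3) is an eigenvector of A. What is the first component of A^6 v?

First find the eigenvalue: Av = (6, -2, 6) = 2·(3, -1, 3), so λ = 2.
Then A^6 v = λ^6·v = 2^6·(3, -1, 3) = 64·(3, -1, 3) = (192, -64, 192).

192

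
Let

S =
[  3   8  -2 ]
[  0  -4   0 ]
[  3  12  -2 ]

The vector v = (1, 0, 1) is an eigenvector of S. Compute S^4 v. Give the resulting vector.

First find the eigenvalue: Sv = (1, 0, 1) = 1·(1, 0, 1), so λ = 1.
Then S^4 v = λ^4·v = 1^4·(1, 0, 1) = 1·(1, 0, 1) = (1, 0, 1).

(1, 0, 1)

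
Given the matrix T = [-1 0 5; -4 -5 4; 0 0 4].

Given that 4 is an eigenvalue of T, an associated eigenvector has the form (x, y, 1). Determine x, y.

1, 0

We need (T - 4I)v = 0.
T - 4I = [[-5, 0, 5], [-4, -9, 4], [0, 0, 0]].
Row 1: (-5)·x + (0)·y + (5)·1 = 0
Row 2: (-4)·x + (-9)·y + (4)·1 = 0
Row 3: (0)·x + (0)·y + (0)·1 = 0
Solving gives x = 1, y = 0.
Check: T·(1, 0, 1) = (4, 0, 4) = 4·(1, 0, 1).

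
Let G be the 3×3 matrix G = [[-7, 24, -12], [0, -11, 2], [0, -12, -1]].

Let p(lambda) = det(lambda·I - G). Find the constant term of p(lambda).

p(lambda) = lambda^3 + 19·lambda^2 + 119·lambda + 245.
The constant term is 245.

245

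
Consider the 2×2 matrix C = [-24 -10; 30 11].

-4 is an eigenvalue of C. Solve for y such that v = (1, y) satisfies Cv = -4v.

-2

We need (C + 4I)v = 0.
C + 4I = [[-20, -10], [30, 15]].
Row 1: (-20)·1 + (-10)·y = 0
Row 2: (30)·1 + (15)·y = 0
Solving gives y = -2.
Check: C·(1, -2) = (-4, 8) = -4·(1, -2).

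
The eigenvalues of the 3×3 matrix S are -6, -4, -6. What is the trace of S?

trace(S) is the sum of the eigenvalues: (-6) + (-4) + (-6) = -16.

-16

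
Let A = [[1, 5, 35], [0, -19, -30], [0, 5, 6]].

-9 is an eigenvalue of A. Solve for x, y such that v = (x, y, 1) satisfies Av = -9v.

-2, -3

We need (A + 9I)v = 0.
A + 9I = [[10, 5, 35], [0, -10, -30], [0, 5, 15]].
Row 1: (10)·x + (5)·y + (35)·1 = 0
Row 2: (0)·x + (-10)·y + (-30)·1 = 0
Row 3: (0)·x + (5)·y + (15)·1 = 0
Solving gives x = -2, y = -3.
Check: A·(-2, -3, 1) = (18, 27, -9) = -9·(-2, -3, 1).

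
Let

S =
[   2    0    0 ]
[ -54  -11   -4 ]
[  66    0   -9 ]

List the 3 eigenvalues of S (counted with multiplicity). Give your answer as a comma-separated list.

-11, -9, 2

The characteristic polynomial is p(lambda) = det(lambda·I - S).
Cofactor expansion gives p(lambda) = lambda^3 + 18·lambda^2 + 59·lambda - 198.
Since p(-11) = 0, lambda = -11 is a root.
Factor out (lambda + 11): p(lambda) = (lambda + 11)·(lambda^2 + 7·lambda - 18).
The quadratic factors as (lambda + 9)·(lambda - 2).
Eigenvalues: -11, -9, 2.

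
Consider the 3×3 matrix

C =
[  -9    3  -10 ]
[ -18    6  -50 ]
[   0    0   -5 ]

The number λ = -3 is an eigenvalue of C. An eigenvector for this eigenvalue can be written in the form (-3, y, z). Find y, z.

We need (C + 3I)v = 0.
C + 3I = [[-6, 3, -10], [-18, 9, -50], [0, 0, -2]].
Row 1: (-6)·-3 + (3)·y + (-10)·z = 0
Row 2: (-18)·-3 + (9)·y + (-50)·z = 0
Row 3: (0)·-3 + (0)·y + (-2)·z = 0
Solving gives y = -6, z = 0.
Check: C·(-3, -6, 0) = (9, 18, 0) = -3·(-3, -6, 0).

-6, 0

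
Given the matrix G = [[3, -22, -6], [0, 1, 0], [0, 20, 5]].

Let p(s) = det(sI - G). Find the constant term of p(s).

-15

p(s) = s^3 - 9s^2 + 23s - 15.
The constant term is -15.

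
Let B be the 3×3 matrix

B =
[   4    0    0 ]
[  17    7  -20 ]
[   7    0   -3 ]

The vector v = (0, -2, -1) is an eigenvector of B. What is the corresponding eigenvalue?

Compute Bv: B·(0, -2, -1) = (0, 6, 3).
Since Bv = λv, compare component 2: 6 = λ·-2, so λ = -3.

-3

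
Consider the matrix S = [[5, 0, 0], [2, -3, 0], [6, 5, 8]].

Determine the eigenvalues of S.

-3, 5, 8

S is lower triangular, so its eigenvalues are the diagonal entries.
Diagonal: 5, -3, 8.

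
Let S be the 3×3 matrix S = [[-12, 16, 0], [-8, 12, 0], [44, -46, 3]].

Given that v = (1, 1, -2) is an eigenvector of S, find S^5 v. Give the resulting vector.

(1024, 1024, -2048)

First find the eigenvalue: Sv = (4, 4, -8) = 4·(1, 1, -2), so λ = 4.
Then S^5 v = λ^5·v = 4^5·(1, 1, -2) = 1024·(1, 1, -2) = (1024, 1024, -2048).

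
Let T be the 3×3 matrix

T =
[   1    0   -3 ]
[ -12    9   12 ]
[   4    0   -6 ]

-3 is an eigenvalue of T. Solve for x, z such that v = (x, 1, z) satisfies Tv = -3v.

-3, -4

We need (T + 3I)v = 0.
T + 3I = [[4, 0, -3], [-12, 12, 12], [4, 0, -3]].
Row 1: (4)·x + (0)·1 + (-3)·z = 0
Row 2: (-12)·x + (12)·1 + (12)·z = 0
Row 3: (4)·x + (0)·1 + (-3)·z = 0
Solving gives x = -3, z = -4.
Check: T·(-3, 1, -4) = (9, -3, 12) = -3·(-3, 1, -4).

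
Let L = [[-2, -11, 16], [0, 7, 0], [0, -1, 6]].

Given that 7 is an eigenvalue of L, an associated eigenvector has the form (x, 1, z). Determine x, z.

-3, -1

We need (L - 7I)v = 0.
L - 7I = [[-9, -11, 16], [0, 0, 0], [0, -1, -1]].
Row 1: (-9)·x + (-11)·1 + (16)·z = 0
Row 2: (0)·x + (0)·1 + (0)·z = 0
Row 3: (0)·x + (-1)·1 + (-1)·z = 0
Solving gives x = -3, z = -1.
Check: L·(-3, 1, -1) = (-21, 7, -7) = 7·(-3, 1, -1).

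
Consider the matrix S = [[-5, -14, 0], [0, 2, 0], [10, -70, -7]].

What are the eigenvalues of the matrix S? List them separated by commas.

-7, -5, 2

Set up det(λI - S) = 0.
Expanding along the first row, p(λ) = λ^3 + 10λ^2 + 11λ - 70.
Try λ = 2: p(2) = 0, so 2 is a root.
Factor out (λ - 2): p(λ) = (λ - 2)·(λ^2 + 12λ + 35).
The quadratic factors as (λ + 7)·(λ + 5).
Eigenvalues: -7, -5, 2.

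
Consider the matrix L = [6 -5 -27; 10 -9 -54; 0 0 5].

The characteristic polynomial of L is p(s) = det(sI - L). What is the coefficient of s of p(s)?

-19

p(s) = s^3 - 2s^2 - 19s + 20.
The coefficient of s is -19.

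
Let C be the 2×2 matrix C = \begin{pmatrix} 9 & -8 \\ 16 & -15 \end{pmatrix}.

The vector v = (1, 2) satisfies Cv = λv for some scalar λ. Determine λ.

-7

Compute Cv: C·(1, 2) = (-7, -14).
Since Cv = λv, compare component 1: -7 = λ·1, so λ = -7.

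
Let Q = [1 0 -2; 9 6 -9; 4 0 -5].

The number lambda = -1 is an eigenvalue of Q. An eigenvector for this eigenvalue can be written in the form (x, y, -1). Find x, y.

-1, 0

We need (Q + 1I)v = 0.
Q + 1I = [[2, 0, -2], [9, 7, -9], [4, 0, -4]].
Row 1: (2)·x + (0)·y + (-2)·-1 = 0
Row 2: (9)·x + (7)·y + (-9)·-1 = 0
Row 3: (4)·x + (0)·y + (-4)·-1 = 0
Solving gives x = -1, y = 0.
Check: Q·(-1, 0, -1) = (1, 0, 1) = -1·(-1, 0, -1).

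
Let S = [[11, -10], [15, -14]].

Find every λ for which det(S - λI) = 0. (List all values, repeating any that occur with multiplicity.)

-4, 1

det(S - λI) = (11 - λ)(-14 - λ) - (-10)·(15) = λ^2 + 3λ - 4.
This factors as (λ + 4)·(λ - 1) = 0.
Eigenvalues: -4, 1.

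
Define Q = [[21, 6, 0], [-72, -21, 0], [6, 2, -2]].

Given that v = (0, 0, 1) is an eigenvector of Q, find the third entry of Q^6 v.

64

First find the eigenvalue: Qv = (0, 0, -2) = -2·(0, 0, 1), so λ = -2.
Then Q^6 v = λ^6·v = (-2)^6·(0, 0, 1) = 64·(0, 0, 1) = (0, 0, 64).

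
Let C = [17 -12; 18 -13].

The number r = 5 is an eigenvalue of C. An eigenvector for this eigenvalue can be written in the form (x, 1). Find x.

1

We need (C - 5I)v = 0.
C - 5I = [[12, -12], [18, -18]].
Row 1: (12)·x + (-12)·1 = 0
Row 2: (18)·x + (-18)·1 = 0
Solving gives x = 1.
Check: C·(1, 1) = (5, 5) = 5·(1, 1).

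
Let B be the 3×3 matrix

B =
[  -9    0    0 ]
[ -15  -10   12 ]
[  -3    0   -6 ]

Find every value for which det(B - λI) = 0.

The characteristic polynomial is p(r) = det(rI - B).
Expanding along the first row, p(r) = r^3 + 25r^2 + 204r + 540.
Rational-root test: r = -6 gives p(-6) = 0.
Dividing by (r + 6) leaves r^2 + 19r + 90.
The quadratic factors as (r + 10)·(r + 9).
Eigenvalues: -10, -9, -6.

-10, -9, -6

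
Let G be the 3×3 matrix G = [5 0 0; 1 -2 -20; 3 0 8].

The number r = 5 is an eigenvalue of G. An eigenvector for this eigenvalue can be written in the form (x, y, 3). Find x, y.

We need (G - 5I)v = 0.
G - 5I = [[0, 0, 0], [1, -7, -20], [3, 0, 3]].
Row 1: (0)·x + (0)·y + (0)·3 = 0
Row 2: (1)·x + (-7)·y + (-20)·3 = 0
Row 3: (3)·x + (0)·y + (3)·3 = 0
Solving gives x = -3, y = -9.
Check: G·(-3, -9, 3) = (-15, -45, 15) = 5·(-3, -9, 3).

-3, -9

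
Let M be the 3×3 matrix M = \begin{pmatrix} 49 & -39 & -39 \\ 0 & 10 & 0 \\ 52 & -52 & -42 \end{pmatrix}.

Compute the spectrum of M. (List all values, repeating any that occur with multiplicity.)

-3, 10, 10

Compute the characteristic polynomial p(μ) = det(μI - M).
Expanding along the first row, p(μ) = μ^3 - 17μ^2 + 40μ + 300.
Rational-root test: μ = 10 gives p(10) = 0.
Factor out (μ - 10): p(μ) = (μ - 10)·(μ^2 - 7μ - 30).
The quadratic factors as (μ + 3)·(μ - 10).
Eigenvalues: -3, 10, 10.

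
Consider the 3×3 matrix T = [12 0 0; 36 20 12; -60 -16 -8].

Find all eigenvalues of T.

The characteristic polynomial is p(λ) = det(λI - T).
Cofactor expansion gives p(λ) = λ^3 - 24λ^2 + 176λ - 384.
Rational-root test: λ = 4 gives p(4) = 0.
Dividing by (λ - 4) leaves λ^2 - 20λ + 96.
The quadratic factors as (λ - 8)·(λ - 12).
Eigenvalues: 4, 8, 12.

4, 8, 12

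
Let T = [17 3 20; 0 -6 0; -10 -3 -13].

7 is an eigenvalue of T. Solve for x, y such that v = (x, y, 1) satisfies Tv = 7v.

We need (T - 7I)v = 0.
T - 7I = [[10, 3, 20], [0, -13, 0], [-10, -3, -20]].
Row 1: (10)·x + (3)·y + (20)·1 = 0
Row 2: (0)·x + (-13)·y + (0)·1 = 0
Row 3: (-10)·x + (-3)·y + (-20)·1 = 0
Solving gives x = -2, y = 0.
Check: T·(-2, 0, 1) = (-14, 0, 7) = 7·(-2, 0, 1).

-2, 0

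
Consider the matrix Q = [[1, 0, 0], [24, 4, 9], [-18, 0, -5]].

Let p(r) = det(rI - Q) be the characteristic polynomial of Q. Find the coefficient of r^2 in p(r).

0

The coefficient of r^2 of det(rI - Q) is −trace(Q).
trace(Q) = (1) + (4) + (-5) = 0, so the coefficient is 0.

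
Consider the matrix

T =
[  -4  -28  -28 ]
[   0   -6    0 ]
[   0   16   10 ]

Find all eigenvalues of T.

Compute the characteristic polynomial p(λ) = det(λI - T).
Cofactor expansion gives p(λ) = λ^3 - 76λ - 240.
Try λ = -6: p(-6) = 0, so -6 is a root.
Dividing by (λ + 6) leaves λ^2 - 6λ - 40.
The quadratic factors as (λ + 4)·(λ - 10).
Eigenvalues: -6, -4, 10.

-6, -4, 10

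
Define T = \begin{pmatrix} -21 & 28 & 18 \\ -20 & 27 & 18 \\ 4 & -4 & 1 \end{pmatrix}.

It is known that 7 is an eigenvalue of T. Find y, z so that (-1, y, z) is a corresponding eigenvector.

-1, 0

We need (T - 7I)v = 0.
T - 7I = [[-28, 28, 18], [-20, 20, 18], [4, -4, -6]].
Row 1: (-28)·-1 + (28)·y + (18)·z = 0
Row 2: (-20)·-1 + (20)·y + (18)·z = 0
Row 3: (4)·-1 + (-4)·y + (-6)·z = 0
Solving gives y = -1, z = 0.
Check: T·(-1, -1, 0) = (-7, -7, 0) = 7·(-1, -1, 0).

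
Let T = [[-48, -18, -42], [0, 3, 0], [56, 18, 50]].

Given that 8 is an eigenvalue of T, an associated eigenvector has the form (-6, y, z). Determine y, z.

0, 8

We need (T - 8I)v = 0.
T - 8I = [[-56, -18, -42], [0, -5, 0], [56, 18, 42]].
Row 1: (-56)·-6 + (-18)·y + (-42)·z = 0
Row 2: (0)·-6 + (-5)·y + (0)·z = 0
Row 3: (56)·-6 + (18)·y + (42)·z = 0
Solving gives y = 0, z = 8.
Check: T·(-6, 0, 8) = (-48, 0, 64) = 8·(-6, 0, 8).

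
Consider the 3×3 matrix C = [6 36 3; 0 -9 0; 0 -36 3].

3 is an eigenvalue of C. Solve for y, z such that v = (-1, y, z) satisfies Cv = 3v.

We need (C - 3I)v = 0.
C - 3I = [[3, 36, 3], [0, -12, 0], [0, -36, 0]].
Row 1: (3)·-1 + (36)·y + (3)·z = 0
Row 2: (0)·-1 + (-12)·y + (0)·z = 0
Row 3: (0)·-1 + (-36)·y + (0)·z = 0
Solving gives y = 0, z = 1.
Check: C·(-1, 0, 1) = (-3, 0, 3) = 3·(-1, 0, 1).

0, 1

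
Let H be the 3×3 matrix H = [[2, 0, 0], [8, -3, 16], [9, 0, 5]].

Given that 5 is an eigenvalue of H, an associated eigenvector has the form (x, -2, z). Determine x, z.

0, -1

We need (H - 5I)v = 0.
H - 5I = [[-3, 0, 0], [8, -8, 16], [9, 0, 0]].
Row 1: (-3)·x + (0)·-2 + (0)·z = 0
Row 2: (8)·x + (-8)·-2 + (16)·z = 0
Row 3: (9)·x + (0)·-2 + (0)·z = 0
Solving gives x = 0, z = -1.
Check: H·(0, -2, -1) = (0, -10, -5) = 5·(0, -2, -1).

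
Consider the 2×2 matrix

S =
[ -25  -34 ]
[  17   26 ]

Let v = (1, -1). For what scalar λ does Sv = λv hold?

Compute Sv: S·(1, -1) = (9, -9).
Since Sv = λv, compare component 1: 9 = λ·1, so λ = 9.

9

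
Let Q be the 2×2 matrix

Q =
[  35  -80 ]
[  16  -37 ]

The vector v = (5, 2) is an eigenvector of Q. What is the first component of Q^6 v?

3645

First find the eigenvalue: Qv = (15, 6) = 3·(5, 2), so λ = 3.
Then Q^6 v = λ^6·v = 3^6·(5, 2) = 729·(5, 2) = (3645, 1458).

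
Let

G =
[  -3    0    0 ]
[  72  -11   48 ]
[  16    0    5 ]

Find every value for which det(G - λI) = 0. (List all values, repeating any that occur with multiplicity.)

-11, -3, 5

Compute the characteristic polynomial p(r) = det(rI - G).
Expanding along the first row, p(r) = r^3 + 9r^2 - 37r - 165.
Since p(5) = 0, r = 5 is a root.
Factor out (r - 5): p(r) = (r - 5)·(r^2 + 14r + 33).
The quadratic factors as (r + 11)·(r + 3).
Eigenvalues: -11, -3, 5.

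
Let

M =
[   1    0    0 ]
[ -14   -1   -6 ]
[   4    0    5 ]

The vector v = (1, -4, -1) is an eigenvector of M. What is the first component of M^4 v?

1

First find the eigenvalue: Mv = (1, -4, -1) = 1·(1, -4, -1), so λ = 1.
Then M^4 v = λ^4·v = 1^4·(1, -4, -1) = 1·(1, -4, -1) = (1, -4, -1).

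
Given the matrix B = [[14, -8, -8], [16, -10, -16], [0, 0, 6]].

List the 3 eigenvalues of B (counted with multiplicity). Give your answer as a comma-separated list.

Compute the characteristic polynomial p(r) = det(rI - B).
Expanding along the first row, p(r) = r^3 - 10r^2 + 12r + 72.
Since p(6) = 0, r = 6 is a root.
Dividing by (r - 6) leaves r^2 - 4r - 12.
The quadratic factors as (r + 2)·(r - 6).
Eigenvalues: -2, 6, 6.

-2, 6, 6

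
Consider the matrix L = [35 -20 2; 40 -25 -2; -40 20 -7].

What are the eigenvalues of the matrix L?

-5, 3, 5

Compute the characteristic polynomial p(lambda) = det(lambda·I - L).
Expanding along the first row, p(lambda) = lambda^3 - 3·lambda^2 - 25·lambda + 75.
Rational-root test: lambda = 3 gives p(3) = 0.
Dividing by (lambda - 3) leaves lambda^2 - 25.
The quadratic factors as (lambda + 5)·(lambda - 5).
Eigenvalues: -5, 3, 5.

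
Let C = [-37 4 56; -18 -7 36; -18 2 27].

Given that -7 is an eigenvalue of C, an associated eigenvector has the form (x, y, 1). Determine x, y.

We need (C + 7I)v = 0.
C + 7I = [[-30, 4, 56], [-18, 0, 36], [-18, 2, 34]].
Row 1: (-30)·x + (4)·y + (56)·1 = 0
Row 2: (-18)·x + (0)·y + (36)·1 = 0
Row 3: (-18)·x + (2)·y + (34)·1 = 0
Solving gives x = 2, y = 1.
Check: C·(2, 1, 1) = (-14, -7, -7) = -7·(2, 1, 1).

2, 1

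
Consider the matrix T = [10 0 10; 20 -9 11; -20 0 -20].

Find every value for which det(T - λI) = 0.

-10, -9, 0

The characteristic polynomial is p(t) = det(tI - T).
Expanding the 3×3 determinant: p(t) = t^3 + 19t^2 + 90t.
Rational-root test: t = 0 gives p(0) = 0.
Dividing by t leaves t^2 + 19t + 90.
The quadratic factors as (t + 10)·(t + 9).
Eigenvalues: -10, -9, 0.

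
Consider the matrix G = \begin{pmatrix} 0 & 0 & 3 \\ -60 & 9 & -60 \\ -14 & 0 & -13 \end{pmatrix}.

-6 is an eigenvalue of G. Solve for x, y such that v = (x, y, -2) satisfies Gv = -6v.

We need (G + 6I)v = 0.
G + 6I = [[6, 0, 3], [-60, 15, -60], [-14, 0, -7]].
Row 1: (6)·x + (0)·y + (3)·-2 = 0
Row 2: (-60)·x + (15)·y + (-60)·-2 = 0
Row 3: (-14)·x + (0)·y + (-7)·-2 = 0
Solving gives x = 1, y = -4.
Check: G·(1, -4, -2) = (-6, 24, 12) = -6·(1, -4, -2).

1, -4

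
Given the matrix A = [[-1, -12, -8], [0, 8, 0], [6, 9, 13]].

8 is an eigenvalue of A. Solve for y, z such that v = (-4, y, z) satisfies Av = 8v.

1, 3

We need (A - 8I)v = 0.
A - 8I = [[-9, -12, -8], [0, 0, 0], [6, 9, 5]].
Row 1: (-9)·-4 + (-12)·y + (-8)·z = 0
Row 2: (0)·-4 + (0)·y + (0)·z = 0
Row 3: (6)·-4 + (9)·y + (5)·z = 0
Solving gives y = 1, z = 3.
Check: A·(-4, 1, 3) = (-32, 8, 24) = 8·(-4, 1, 3).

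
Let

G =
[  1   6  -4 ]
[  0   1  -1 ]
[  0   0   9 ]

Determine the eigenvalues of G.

G is upper triangular, so its eigenvalues are the diagonal entries.
Diagonal: 1, 1, 9.

1, 1, 9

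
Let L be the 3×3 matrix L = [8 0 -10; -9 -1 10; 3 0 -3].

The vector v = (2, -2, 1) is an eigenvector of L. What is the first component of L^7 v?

4374

First find the eigenvalue: Lv = (6, -6, 3) = 3·(2, -2, 1), so λ = 3.
Then L^7 v = λ^7·v = 3^7·(2, -2, 1) = 2187·(2, -2, 1) = (4374, -4374, 2187).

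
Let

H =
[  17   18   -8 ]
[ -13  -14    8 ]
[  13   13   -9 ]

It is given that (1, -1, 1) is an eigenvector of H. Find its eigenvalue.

-9

Compute Hv: H·(1, -1, 1) = (-9, 9, -9).
Since Hv = λv, compare component 1: -9 = λ·1, so λ = -9.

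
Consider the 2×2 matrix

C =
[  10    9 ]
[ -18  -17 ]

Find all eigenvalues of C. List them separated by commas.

det(C - sI) = (10 - s)(-17 - s) - (9)·(-18) = s^2 + 7s - 8.
This factors as (s + 8)·(s - 1) = 0.
Eigenvalues: -8, 1.

-8, 1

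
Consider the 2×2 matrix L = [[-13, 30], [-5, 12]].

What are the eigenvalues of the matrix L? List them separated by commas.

-3, 2

det(L - lambda·I) = (-13 - lambda)(12 - lambda) - (30)·(-5) = lambda^2 + lambda - 6.
This factors as (lambda + 3)·(lambda - 2) = 0.
Eigenvalues: -3, 2.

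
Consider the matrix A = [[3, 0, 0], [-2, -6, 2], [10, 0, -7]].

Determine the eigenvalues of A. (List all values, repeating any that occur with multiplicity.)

The characteristic polynomial is p(lambda) = det(lambda·I - A).
Cofactor expansion gives p(lambda) = lambda^3 + 10·lambda^2 + 3·lambda - 126.
Since p(3) = 0, lambda = 3 is a root.
Factor out (lambda - 3): p(lambda) = (lambda - 3)·(lambda^2 + 13·lambda + 42).
The quadratic factors as (lambda + 7)·(lambda + 6).
Eigenvalues: -7, -6, 3.

-7, -6, 3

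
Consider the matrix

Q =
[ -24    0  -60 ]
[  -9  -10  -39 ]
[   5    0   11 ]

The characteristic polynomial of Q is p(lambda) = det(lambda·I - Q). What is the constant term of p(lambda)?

p(lambda) = lambda^3 + 23·lambda^2 + 166·lambda + 360.
The constant term is 360.

360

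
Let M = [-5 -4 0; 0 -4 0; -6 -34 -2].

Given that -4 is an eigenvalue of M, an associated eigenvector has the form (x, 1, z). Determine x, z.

-4, 5

We need (M + 4I)v = 0.
M + 4I = [[-1, -4, 0], [0, 0, 0], [-6, -34, 2]].
Row 1: (-1)·x + (-4)·1 + (0)·z = 0
Row 2: (0)·x + (0)·1 + (0)·z = 0
Row 3: (-6)·x + (-34)·1 + (2)·z = 0
Solving gives x = -4, z = 5.
Check: M·(-4, 1, 5) = (16, -4, -20) = -4·(-4, 1, 5).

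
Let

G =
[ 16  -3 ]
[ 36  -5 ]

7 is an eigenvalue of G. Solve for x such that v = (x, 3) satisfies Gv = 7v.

We need (G - 7I)v = 0.
G - 7I = [[9, -3], [36, -12]].
Row 1: (9)·x + (-3)·3 = 0
Row 2: (36)·x + (-12)·3 = 0
Solving gives x = 1.
Check: G·(1, 3) = (7, 21) = 7·(1, 3).

1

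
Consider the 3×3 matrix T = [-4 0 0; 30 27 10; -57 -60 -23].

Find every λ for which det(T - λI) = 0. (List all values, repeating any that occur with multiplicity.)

Set up det(μI - T) = 0.
Expanding along the first row, p(μ) = μ^3 - 37μ - 84.
Rational-root test: μ = -3 gives p(-3) = 0.
Factor out (μ + 3): p(μ) = (μ + 3)·(μ^2 - 3μ - 28).
The quadratic factors as (μ + 4)·(μ - 7).
Eigenvalues: -4, -3, 7.

-4, -3, 7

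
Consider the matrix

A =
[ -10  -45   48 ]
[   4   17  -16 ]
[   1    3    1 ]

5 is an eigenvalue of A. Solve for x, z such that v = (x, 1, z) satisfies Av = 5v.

We need (A - 5I)v = 0.
A - 5I = [[-15, -45, 48], [4, 12, -16], [1, 3, -4]].
Row 1: (-15)·x + (-45)·1 + (48)·z = 0
Row 2: (4)·x + (12)·1 + (-16)·z = 0
Row 3: (1)·x + (3)·1 + (-4)·z = 0
Solving gives x = -3, z = 0.
Check: A·(-3, 1, 0) = (-15, 5, 0) = 5·(-3, 1, 0).

-3, 0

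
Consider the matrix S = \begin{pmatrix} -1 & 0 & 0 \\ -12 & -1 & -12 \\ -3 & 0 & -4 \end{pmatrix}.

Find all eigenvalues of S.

-4, -1, -1

Set up det(rI - S) = 0.
Cofactor expansion gives p(r) = r^3 + 6r^2 + 9r + 4.
Rational-root test: r = -1 gives p(-1) = 0.
Factor out (r + 1): p(r) = (r + 1)·(r^2 + 5r + 4).
The quadratic factors as (r + 4)·(r + 1).
Eigenvalues: -4, -1, -1.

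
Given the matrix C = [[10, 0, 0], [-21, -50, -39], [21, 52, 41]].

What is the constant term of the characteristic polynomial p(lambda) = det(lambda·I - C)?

p(0) = det(0·I − C) = det(−C) = (−1)^3·det(C).
det(C) = -220, so p(0) = 220.

220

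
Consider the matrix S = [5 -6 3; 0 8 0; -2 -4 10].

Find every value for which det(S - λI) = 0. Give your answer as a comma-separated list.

7, 8, 8

Set up det(λI - S) = 0.
Cofactor expansion gives p(λ) = λ^3 - 23λ^2 + 176λ - 448.
Since p(7) = 0, λ = 7 is a root.
Factor out (λ - 7): p(λ) = (λ - 7)·(λ^2 - 16λ + 64).
The quadratic factor is (λ - 8)^2.
Eigenvalues: 7, 8, 8.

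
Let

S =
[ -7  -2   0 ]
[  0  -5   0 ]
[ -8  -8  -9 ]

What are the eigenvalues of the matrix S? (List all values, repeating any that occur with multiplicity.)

The characteristic polynomial is p(λ) = det(λI - S).
Cofactor expansion gives p(λ) = λ^3 + 21λ^2 + 143λ + 315.
Try λ = -5: p(-5) = 0, so -5 is a root.
Factor out (λ + 5): p(λ) = (λ + 5)·(λ^2 + 16λ + 63).
The quadratic factors as (λ + 9)·(λ + 7).
Eigenvalues: -9, -7, -5.

-9, -7, -5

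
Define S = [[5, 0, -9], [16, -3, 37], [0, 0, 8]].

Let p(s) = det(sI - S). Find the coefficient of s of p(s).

1

p(s) = s^3 - 10s^2 + s + 120.
The coefficient of s is 1.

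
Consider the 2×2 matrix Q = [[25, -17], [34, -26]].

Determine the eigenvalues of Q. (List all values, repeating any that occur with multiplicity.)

-9, 8

det(Q - sI) = (25 - s)(-26 - s) - (-17)·(34) = s^2 + s - 72.
This factors as (s + 9)·(s - 8) = 0.
Eigenvalues: -9, 8.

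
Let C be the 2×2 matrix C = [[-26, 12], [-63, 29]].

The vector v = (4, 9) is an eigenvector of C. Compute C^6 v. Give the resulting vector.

First find the eigenvalue: Cv = (4, 9) = 1·(4, 9), so λ = 1.
Then C^6 v = λ^6·v = 1^6·(4, 9) = 1·(4, 9) = (4, 9).

(4, 9)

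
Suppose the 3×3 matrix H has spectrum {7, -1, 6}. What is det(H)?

-42

det(H) is the product of the eigenvalues: (7) · (-1) · (6) = -42.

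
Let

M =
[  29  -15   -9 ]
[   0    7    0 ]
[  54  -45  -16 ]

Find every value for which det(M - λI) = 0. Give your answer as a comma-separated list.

Set up det(λI - M) = 0.
Expanding the 3×3 determinant: p(λ) = λ^3 - 20λ^2 + 113λ - 154.
Since p(2) = 0, λ = 2 is a root.
Factor out (λ - 2): p(λ) = (λ - 2)·(λ^2 - 18λ + 77).
The quadratic factors as (λ - 7)·(λ - 11).
Eigenvalues: 2, 7, 11.

2, 7, 11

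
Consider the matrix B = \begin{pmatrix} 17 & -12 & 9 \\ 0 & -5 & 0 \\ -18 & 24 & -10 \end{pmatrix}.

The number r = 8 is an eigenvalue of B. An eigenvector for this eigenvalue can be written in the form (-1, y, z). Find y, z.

0, 1

We need (B - 8I)v = 0.
B - 8I = [[9, -12, 9], [0, -13, 0], [-18, 24, -18]].
Row 1: (9)·-1 + (-12)·y + (9)·z = 0
Row 2: (0)·-1 + (-13)·y + (0)·z = 0
Row 3: (-18)·-1 + (24)·y + (-18)·z = 0
Solving gives y = 0, z = 1.
Check: B·(-1, 0, 1) = (-8, 0, 8) = 8·(-1, 0, 1).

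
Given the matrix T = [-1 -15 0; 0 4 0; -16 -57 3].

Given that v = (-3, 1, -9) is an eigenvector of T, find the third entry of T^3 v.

-576

First find the eigenvalue: Tv = (-12, 4, -36) = 4·(-3, 1, -9), so λ = 4.
Then T^3 v = λ^3·v = 4^3·(-3, 1, -9) = 64·(-3, 1, -9) = (-192, 64, -576).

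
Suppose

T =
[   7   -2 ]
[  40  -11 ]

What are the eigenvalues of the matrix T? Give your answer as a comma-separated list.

det(T - λI) = (7 - λ)(-11 - λ) - (-2)·(40) = λ^2 + 4λ + 3.
This factors as (λ + 3)·(λ + 1) = 0.
Eigenvalues: -3, -1.

-3, -1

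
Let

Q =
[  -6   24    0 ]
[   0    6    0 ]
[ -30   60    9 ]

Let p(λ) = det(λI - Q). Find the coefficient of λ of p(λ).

-36

p(λ) = λ^3 - 9λ^2 - 36λ + 324.
The coefficient of λ is -36.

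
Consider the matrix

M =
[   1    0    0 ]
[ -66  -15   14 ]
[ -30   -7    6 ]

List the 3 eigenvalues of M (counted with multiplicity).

Compute the characteristic polynomial p(λ) = det(λI - M).
Expanding along the first row, p(λ) = λ^3 + 8λ^2 - λ - 8.
Since p(-1) = 0, λ = -1 is a root.
Factor out (λ + 1): p(λ) = (λ + 1)·(λ^2 + 7λ - 8).
The quadratic factors as (λ + 8)·(λ - 1).
Eigenvalues: -8, -1, 1.

-8, -1, 1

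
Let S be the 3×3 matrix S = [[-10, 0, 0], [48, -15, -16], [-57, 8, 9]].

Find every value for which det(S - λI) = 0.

-10, -7, 1

Set up det(sI - S) = 0.
Expanding the 3×3 determinant: p(s) = s^3 + 16s^2 + 53s - 70.
Since p(-7) = 0, s = -7 is a root.
Dividing by (s + 7) leaves s^2 + 9s - 10.
The quadratic factors as (s + 10)·(s - 1).
Eigenvalues: -10, -7, 1.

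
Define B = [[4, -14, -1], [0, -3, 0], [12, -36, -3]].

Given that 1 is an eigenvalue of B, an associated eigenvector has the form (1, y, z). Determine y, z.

0, 3

We need (B - 1I)v = 0.
B - 1I = [[3, -14, -1], [0, -4, 0], [12, -36, -4]].
Row 1: (3)·1 + (-14)·y + (-1)·z = 0
Row 2: (0)·1 + (-4)·y + (0)·z = 0
Row 3: (12)·1 + (-36)·y + (-4)·z = 0
Solving gives y = 0, z = 3.
Check: B·(1, 0, 3) = (1, 0, 3) = 1·(1, 0, 3).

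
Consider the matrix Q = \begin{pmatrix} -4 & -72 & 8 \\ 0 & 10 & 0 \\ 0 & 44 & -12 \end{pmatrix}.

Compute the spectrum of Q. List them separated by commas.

The characteristic polynomial is p(lambda) = det(lambda·I - Q).
Expanding along the first row, p(lambda) = lambda^3 + 6·lambda^2 - 112·lambda - 480.
Rational-root test: lambda = 10 gives p(10) = 0.
Dividing by (lambda - 10) leaves lambda^2 + 16·lambda + 48.
The quadratic factors as (lambda + 12)·(lambda + 4).
Eigenvalues: -12, -4, 10.

-12, -4, 10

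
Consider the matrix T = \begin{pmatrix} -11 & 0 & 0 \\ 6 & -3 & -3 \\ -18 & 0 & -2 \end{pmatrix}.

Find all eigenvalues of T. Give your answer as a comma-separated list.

-11, -3, -2

Set up det(μI - T) = 0.
Cofactor expansion gives p(μ) = μ^3 + 16μ^2 + 61μ + 66.
Since p(-11) = 0, μ = -11 is a root.
Dividing by (μ + 11) leaves μ^2 + 5μ + 6.
The quadratic factors as (μ + 3)·(μ + 2).
Eigenvalues: -11, -3, -2.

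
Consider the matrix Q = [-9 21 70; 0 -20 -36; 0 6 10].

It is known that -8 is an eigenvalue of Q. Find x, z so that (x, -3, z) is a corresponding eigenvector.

We need (Q + 8I)v = 0.
Q + 8I = [[-1, 21, 70], [0, -12, -36], [0, 6, 18]].
Row 1: (-1)·x + (21)·-3 + (70)·z = 0
Row 2: (0)·x + (-12)·-3 + (-36)·z = 0
Row 3: (0)·x + (6)·-3 + (18)·z = 0
Solving gives x = 7, z = 1.
Check: Q·(7, -3, 1) = (-56, 24, -8) = -8·(7, -3, 1).

7, 1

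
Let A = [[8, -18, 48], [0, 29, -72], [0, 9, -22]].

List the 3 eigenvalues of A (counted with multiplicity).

Compute the characteristic polynomial p(λ) = det(λI - A).
Expanding along the first row, p(λ) = λ^3 - 15λ^2 + 66λ - 80.
Rational-root test: λ = 5 gives p(5) = 0.
Factor out (λ - 5): p(λ) = (λ - 5)·(λ^2 - 10λ + 16).
The quadratic factors as (λ - 2)·(λ - 8).
Eigenvalues: 2, 5, 8.

2, 5, 8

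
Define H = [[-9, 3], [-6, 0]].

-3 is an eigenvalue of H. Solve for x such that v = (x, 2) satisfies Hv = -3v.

We need (H + 3I)v = 0.
H + 3I = [[-6, 3], [-6, 3]].
Row 1: (-6)·x + (3)·2 = 0
Row 2: (-6)·x + (3)·2 = 0
Solving gives x = 1.
Check: H·(1, 2) = (-3, -6) = -3·(1, 2).

1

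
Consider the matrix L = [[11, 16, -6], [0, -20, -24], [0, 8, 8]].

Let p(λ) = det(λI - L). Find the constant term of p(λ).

p(λ) = λ^3 + λ^2 - 100λ - 352.
The constant term is -352.

-352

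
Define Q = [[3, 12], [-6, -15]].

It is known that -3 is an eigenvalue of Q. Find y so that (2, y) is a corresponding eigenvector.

-1

We need (Q + 3I)v = 0.
Q + 3I = [[6, 12], [-6, -12]].
Row 1: (6)·2 + (12)·y = 0
Row 2: (-6)·2 + (-12)·y = 0
Solving gives y = -1.
Check: Q·(2, -1) = (-6, 3) = -3·(2, -1).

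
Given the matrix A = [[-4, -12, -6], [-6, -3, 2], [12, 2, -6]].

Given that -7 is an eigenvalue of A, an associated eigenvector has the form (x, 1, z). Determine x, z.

We need (A + 7I)v = 0.
A + 7I = [[3, -12, -6], [-6, 4, 2], [12, 2, 1]].
Row 1: (3)·x + (-12)·1 + (-6)·z = 0
Row 2: (-6)·x + (4)·1 + (2)·z = 0
Row 3: (12)·x + (2)·1 + (1)·z = 0
Solving gives x = 0, z = -2.
Check: A·(0, 1, -2) = (0, -7, 14) = -7·(0, 1, -2).

0, -2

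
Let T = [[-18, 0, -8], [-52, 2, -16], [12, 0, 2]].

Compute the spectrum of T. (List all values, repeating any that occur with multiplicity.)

The characteristic polynomial is p(lambda) = det(lambda·I - T).
Expanding the 3×3 determinant: p(lambda) = lambda^3 + 14·lambda^2 + 28·lambda - 120.
Rational-root test: lambda = -10 gives p(-10) = 0.
Factor out (lambda + 10): p(lambda) = (lambda + 10)·(lambda^2 + 4·lambda - 12).
The quadratic factors as (lambda + 6)·(lambda - 2).
Eigenvalues: -10, -6, 2.

-10, -6, 2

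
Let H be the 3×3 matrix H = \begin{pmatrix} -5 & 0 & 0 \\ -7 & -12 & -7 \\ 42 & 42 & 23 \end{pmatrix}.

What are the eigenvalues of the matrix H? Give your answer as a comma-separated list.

-5, 2, 9

The characteristic polynomial is p(λ) = det(λI - H).
Expanding the 3×3 determinant: p(λ) = λ^3 - 6λ^2 - 37λ + 90.
Since p(-5) = 0, λ = -5 is a root.
Dividing by (λ + 5) leaves λ^2 - 11λ + 18.
The quadratic factors as (λ - 2)·(λ - 9).
Eigenvalues: -5, 2, 9.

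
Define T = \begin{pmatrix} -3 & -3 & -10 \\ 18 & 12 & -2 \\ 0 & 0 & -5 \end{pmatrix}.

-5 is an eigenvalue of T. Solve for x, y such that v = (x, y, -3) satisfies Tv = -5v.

-6, 6

We need (T + 5I)v = 0.
T + 5I = [[2, -3, -10], [18, 17, -2], [0, 0, 0]].
Row 1: (2)·x + (-3)·y + (-10)·-3 = 0
Row 2: (18)·x + (17)·y + (-2)·-3 = 0
Row 3: (0)·x + (0)·y + (0)·-3 = 0
Solving gives x = -6, y = 6.
Check: T·(-6, 6, -3) = (30, -30, 15) = -5·(-6, 6, -3).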